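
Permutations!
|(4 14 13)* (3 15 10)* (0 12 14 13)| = 6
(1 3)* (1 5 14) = [0, 3, 2, 5, 4, 14, 6, 7, 8, 9, 10, 11, 12, 13, 1] = (1 3 5 14)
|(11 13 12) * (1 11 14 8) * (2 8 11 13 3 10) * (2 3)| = |(1 13 12 14 11 2 8)(3 10)| = 14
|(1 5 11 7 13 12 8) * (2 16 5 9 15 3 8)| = 35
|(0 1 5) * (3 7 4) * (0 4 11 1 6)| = 6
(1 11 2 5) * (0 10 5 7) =(0 10 5 1 11 2 7) =[10, 11, 7, 3, 4, 1, 6, 0, 8, 9, 5, 2]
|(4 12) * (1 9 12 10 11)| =|(1 9 12 4 10 11)| =6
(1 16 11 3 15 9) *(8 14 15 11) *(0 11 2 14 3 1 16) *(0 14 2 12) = [11, 14, 2, 12, 4, 5, 6, 7, 3, 16, 10, 1, 0, 13, 15, 9, 8] = (0 11 1 14 15 9 16 8 3 12)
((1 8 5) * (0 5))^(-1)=(0 8 1 5)=[8, 5, 2, 3, 4, 0, 6, 7, 1]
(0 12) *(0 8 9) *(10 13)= (0 12 8 9)(10 13)= [12, 1, 2, 3, 4, 5, 6, 7, 9, 0, 13, 11, 8, 10]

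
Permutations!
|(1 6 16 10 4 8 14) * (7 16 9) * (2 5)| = 18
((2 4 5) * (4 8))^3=[0, 1, 5, 3, 8, 4, 6, 7, 2]=(2 5 4 8)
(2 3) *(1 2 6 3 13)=(1 2 13)(3 6)=[0, 2, 13, 6, 4, 5, 3, 7, 8, 9, 10, 11, 12, 1]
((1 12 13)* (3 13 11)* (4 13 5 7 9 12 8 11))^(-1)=(1 13 4 12 9 7 5 3 11 8)=[0, 13, 2, 11, 12, 3, 6, 5, 1, 7, 10, 8, 9, 4]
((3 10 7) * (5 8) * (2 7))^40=[0, 1, 2, 3, 4, 5, 6, 7, 8, 9, 10]=(10)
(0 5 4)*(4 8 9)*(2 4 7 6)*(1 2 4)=(0 5 8 9 7 6 4)(1 2)=[5, 2, 1, 3, 0, 8, 4, 6, 9, 7]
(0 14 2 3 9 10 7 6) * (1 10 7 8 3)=(0 14 2 1 10 8 3 9 7 6)=[14, 10, 1, 9, 4, 5, 0, 6, 3, 7, 8, 11, 12, 13, 2]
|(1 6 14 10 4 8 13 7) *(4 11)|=|(1 6 14 10 11 4 8 13 7)|=9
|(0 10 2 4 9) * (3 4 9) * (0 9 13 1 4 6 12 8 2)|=8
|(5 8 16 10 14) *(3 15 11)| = |(3 15 11)(5 8 16 10 14)| = 15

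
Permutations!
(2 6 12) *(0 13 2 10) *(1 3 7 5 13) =(0 1 3 7 5 13 2 6 12 10) =[1, 3, 6, 7, 4, 13, 12, 5, 8, 9, 0, 11, 10, 2]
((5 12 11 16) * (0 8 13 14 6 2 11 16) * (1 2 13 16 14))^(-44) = (16) = [0, 1, 2, 3, 4, 5, 6, 7, 8, 9, 10, 11, 12, 13, 14, 15, 16]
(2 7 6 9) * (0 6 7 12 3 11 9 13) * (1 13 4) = (0 6 4 1 13)(2 12 3 11 9) = [6, 13, 12, 11, 1, 5, 4, 7, 8, 2, 10, 9, 3, 0]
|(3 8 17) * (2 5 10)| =3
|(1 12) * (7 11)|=2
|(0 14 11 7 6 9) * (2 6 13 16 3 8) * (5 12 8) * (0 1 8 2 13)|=|(0 14 11 7)(1 8 13 16 3 5 12 2 6 9)|=20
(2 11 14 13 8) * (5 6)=(2 11 14 13 8)(5 6)=[0, 1, 11, 3, 4, 6, 5, 7, 2, 9, 10, 14, 12, 8, 13]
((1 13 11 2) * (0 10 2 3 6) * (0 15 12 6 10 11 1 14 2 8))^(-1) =(0 8 10 3 11)(1 13)(2 14)(6 12 15) =[8, 13, 14, 11, 4, 5, 12, 7, 10, 9, 3, 0, 15, 1, 2, 6]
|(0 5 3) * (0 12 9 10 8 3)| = 10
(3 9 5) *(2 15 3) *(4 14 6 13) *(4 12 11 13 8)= [0, 1, 15, 9, 14, 2, 8, 7, 4, 5, 10, 13, 11, 12, 6, 3]= (2 15 3 9 5)(4 14 6 8)(11 13 12)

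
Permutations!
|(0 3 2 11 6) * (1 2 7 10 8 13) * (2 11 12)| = |(0 3 7 10 8 13 1 11 6)(2 12)| = 18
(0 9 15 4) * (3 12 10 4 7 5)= [9, 1, 2, 12, 0, 3, 6, 5, 8, 15, 4, 11, 10, 13, 14, 7]= (0 9 15 7 5 3 12 10 4)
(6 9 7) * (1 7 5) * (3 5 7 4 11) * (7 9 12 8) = (1 4 11 3 5)(6 12 8 7) = [0, 4, 2, 5, 11, 1, 12, 6, 7, 9, 10, 3, 8]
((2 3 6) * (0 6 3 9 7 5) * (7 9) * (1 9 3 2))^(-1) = (0 5 7 2 3 9 1 6) = [5, 6, 3, 9, 4, 7, 0, 2, 8, 1]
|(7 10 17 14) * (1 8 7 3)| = 7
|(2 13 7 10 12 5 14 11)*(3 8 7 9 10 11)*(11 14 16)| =|(2 13 9 10 12 5 16 11)(3 8 7 14)| =8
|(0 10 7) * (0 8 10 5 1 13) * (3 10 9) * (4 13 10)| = 10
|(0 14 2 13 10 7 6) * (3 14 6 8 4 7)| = |(0 6)(2 13 10 3 14)(4 7 8)| = 30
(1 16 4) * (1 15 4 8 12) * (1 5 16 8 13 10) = (1 8 12 5 16 13 10)(4 15) = [0, 8, 2, 3, 15, 16, 6, 7, 12, 9, 1, 11, 5, 10, 14, 4, 13]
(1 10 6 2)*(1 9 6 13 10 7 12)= (1 7 12)(2 9 6)(10 13)= [0, 7, 9, 3, 4, 5, 2, 12, 8, 6, 13, 11, 1, 10]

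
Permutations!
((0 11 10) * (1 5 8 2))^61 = [11, 5, 1, 3, 4, 8, 6, 7, 2, 9, 0, 10] = (0 11 10)(1 5 8 2)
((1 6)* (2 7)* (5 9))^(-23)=(1 6)(2 7)(5 9)=[0, 6, 7, 3, 4, 9, 1, 2, 8, 5]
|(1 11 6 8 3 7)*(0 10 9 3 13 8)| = |(0 10 9 3 7 1 11 6)(8 13)| = 8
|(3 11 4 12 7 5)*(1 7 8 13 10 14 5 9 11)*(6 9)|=|(1 7 6 9 11 4 12 8 13 10 14 5 3)|=13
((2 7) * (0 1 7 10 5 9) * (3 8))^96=(0 5 2 1 9 10 7)=[5, 9, 1, 3, 4, 2, 6, 0, 8, 10, 7]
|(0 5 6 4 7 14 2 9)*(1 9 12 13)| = |(0 5 6 4 7 14 2 12 13 1 9)| = 11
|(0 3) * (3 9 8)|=4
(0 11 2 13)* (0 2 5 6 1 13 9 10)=[11, 13, 9, 3, 4, 6, 1, 7, 8, 10, 0, 5, 12, 2]=(0 11 5 6 1 13 2 9 10)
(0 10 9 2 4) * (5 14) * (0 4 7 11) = (0 10 9 2 7 11)(5 14) = [10, 1, 7, 3, 4, 14, 6, 11, 8, 2, 9, 0, 12, 13, 5]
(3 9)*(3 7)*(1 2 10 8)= (1 2 10 8)(3 9 7)= [0, 2, 10, 9, 4, 5, 6, 3, 1, 7, 8]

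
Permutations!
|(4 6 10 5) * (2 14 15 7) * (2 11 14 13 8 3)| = 4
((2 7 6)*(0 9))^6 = (9) = [0, 1, 2, 3, 4, 5, 6, 7, 8, 9]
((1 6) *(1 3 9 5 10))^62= [0, 3, 2, 5, 4, 1, 9, 7, 8, 10, 6]= (1 3 5)(6 9 10)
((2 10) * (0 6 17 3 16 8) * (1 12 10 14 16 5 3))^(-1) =(0 8 16 14 2 10 12 1 17 6)(3 5) =[8, 17, 10, 5, 4, 3, 0, 7, 16, 9, 12, 11, 1, 13, 2, 15, 14, 6]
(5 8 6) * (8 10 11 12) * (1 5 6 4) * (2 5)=(1 2 5 10 11 12 8 4)=[0, 2, 5, 3, 1, 10, 6, 7, 4, 9, 11, 12, 8]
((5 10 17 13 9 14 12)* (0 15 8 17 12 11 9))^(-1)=(0 13 17 8 15)(5 12 10)(9 11 14)=[13, 1, 2, 3, 4, 12, 6, 7, 15, 11, 5, 14, 10, 17, 9, 0, 16, 8]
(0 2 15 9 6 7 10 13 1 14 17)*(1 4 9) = (0 2 15 1 14 17)(4 9 6 7 10 13) = [2, 14, 15, 3, 9, 5, 7, 10, 8, 6, 13, 11, 12, 4, 17, 1, 16, 0]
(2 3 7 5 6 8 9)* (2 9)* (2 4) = (9)(2 3 7 5 6 8 4) = [0, 1, 3, 7, 2, 6, 8, 5, 4, 9]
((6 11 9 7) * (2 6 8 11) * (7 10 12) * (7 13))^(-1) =[0, 1, 6, 3, 4, 5, 2, 13, 7, 11, 9, 8, 10, 12] =(2 6)(7 13 12 10 9 11 8)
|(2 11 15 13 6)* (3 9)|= 10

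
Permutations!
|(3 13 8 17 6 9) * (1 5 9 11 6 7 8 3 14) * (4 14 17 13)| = |(1 5 9 17 7 8 13 3 4 14)(6 11)| = 10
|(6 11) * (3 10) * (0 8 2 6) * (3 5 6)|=|(0 8 2 3 10 5 6 11)|=8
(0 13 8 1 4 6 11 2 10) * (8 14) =(0 13 14 8 1 4 6 11 2 10) =[13, 4, 10, 3, 6, 5, 11, 7, 1, 9, 0, 2, 12, 14, 8]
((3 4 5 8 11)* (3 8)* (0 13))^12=(13)=[0, 1, 2, 3, 4, 5, 6, 7, 8, 9, 10, 11, 12, 13]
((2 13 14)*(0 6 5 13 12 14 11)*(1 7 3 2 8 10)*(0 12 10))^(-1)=(0 8 14 12 11 13 5 6)(1 10 2 3 7)=[8, 10, 3, 7, 4, 6, 0, 1, 14, 9, 2, 13, 11, 5, 12]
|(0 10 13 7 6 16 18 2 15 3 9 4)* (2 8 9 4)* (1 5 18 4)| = 56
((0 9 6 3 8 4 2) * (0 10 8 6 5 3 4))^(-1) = (0 8 10 2 4 6 3 5 9) = [8, 1, 4, 5, 6, 9, 3, 7, 10, 0, 2]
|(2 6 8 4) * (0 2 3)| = |(0 2 6 8 4 3)| = 6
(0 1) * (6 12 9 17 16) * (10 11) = (0 1)(6 12 9 17 16)(10 11) = [1, 0, 2, 3, 4, 5, 12, 7, 8, 17, 11, 10, 9, 13, 14, 15, 6, 16]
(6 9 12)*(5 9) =(5 9 12 6) =[0, 1, 2, 3, 4, 9, 5, 7, 8, 12, 10, 11, 6]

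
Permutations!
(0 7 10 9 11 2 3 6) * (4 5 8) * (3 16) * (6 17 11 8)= (0 7 10 9 8 4 5 6)(2 16 3 17 11)= [7, 1, 16, 17, 5, 6, 0, 10, 4, 8, 9, 2, 12, 13, 14, 15, 3, 11]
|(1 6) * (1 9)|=|(1 6 9)|=3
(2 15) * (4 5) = (2 15)(4 5) = [0, 1, 15, 3, 5, 4, 6, 7, 8, 9, 10, 11, 12, 13, 14, 2]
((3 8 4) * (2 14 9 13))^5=(2 14 9 13)(3 4 8)=[0, 1, 14, 4, 8, 5, 6, 7, 3, 13, 10, 11, 12, 2, 9]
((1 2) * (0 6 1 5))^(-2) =[2, 0, 6, 3, 4, 1, 5] =(0 2 6 5 1)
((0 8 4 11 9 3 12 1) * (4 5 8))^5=[12, 3, 2, 11, 1, 8, 6, 7, 5, 4, 10, 0, 9]=(0 12 9 4 1 3 11)(5 8)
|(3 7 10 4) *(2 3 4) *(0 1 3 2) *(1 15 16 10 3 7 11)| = 4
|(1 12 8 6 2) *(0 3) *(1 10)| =|(0 3)(1 12 8 6 2 10)| =6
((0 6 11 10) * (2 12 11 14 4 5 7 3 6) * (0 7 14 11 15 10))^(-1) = (0 11 6 3 7 10 15 12 2)(4 14 5) = [11, 1, 0, 7, 14, 4, 3, 10, 8, 9, 15, 6, 2, 13, 5, 12]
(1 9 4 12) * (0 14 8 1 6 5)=[14, 9, 2, 3, 12, 0, 5, 7, 1, 4, 10, 11, 6, 13, 8]=(0 14 8 1 9 4 12 6 5)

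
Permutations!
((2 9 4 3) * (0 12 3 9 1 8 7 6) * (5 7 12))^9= [5, 2, 3, 12, 9, 7, 0, 6, 1, 4, 10, 11, 8]= (0 5 7 6)(1 2 3 12 8)(4 9)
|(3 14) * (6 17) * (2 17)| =6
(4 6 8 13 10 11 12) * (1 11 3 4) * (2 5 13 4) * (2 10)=[0, 11, 5, 10, 6, 13, 8, 7, 4, 9, 3, 12, 1, 2]=(1 11 12)(2 5 13)(3 10)(4 6 8)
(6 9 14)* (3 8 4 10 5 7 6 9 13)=[0, 1, 2, 8, 10, 7, 13, 6, 4, 14, 5, 11, 12, 3, 9]=(3 8 4 10 5 7 6 13)(9 14)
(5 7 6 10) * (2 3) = (2 3)(5 7 6 10) = [0, 1, 3, 2, 4, 7, 10, 6, 8, 9, 5]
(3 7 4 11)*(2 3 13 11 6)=[0, 1, 3, 7, 6, 5, 2, 4, 8, 9, 10, 13, 12, 11]=(2 3 7 4 6)(11 13)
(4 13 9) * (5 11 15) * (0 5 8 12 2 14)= (0 5 11 15 8 12 2 14)(4 13 9)= [5, 1, 14, 3, 13, 11, 6, 7, 12, 4, 10, 15, 2, 9, 0, 8]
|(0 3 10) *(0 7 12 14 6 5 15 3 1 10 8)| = 11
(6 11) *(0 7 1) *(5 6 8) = [7, 0, 2, 3, 4, 6, 11, 1, 5, 9, 10, 8] = (0 7 1)(5 6 11 8)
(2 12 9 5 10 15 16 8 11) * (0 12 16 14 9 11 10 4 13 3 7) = (0 12 11 2 16 8 10 15 14 9 5 4 13 3 7) = [12, 1, 16, 7, 13, 4, 6, 0, 10, 5, 15, 2, 11, 3, 9, 14, 8]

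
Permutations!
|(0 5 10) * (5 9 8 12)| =|(0 9 8 12 5 10)| =6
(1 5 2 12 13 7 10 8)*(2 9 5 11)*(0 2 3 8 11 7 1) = (0 2 12 13 1 7 10 11 3 8)(5 9) = [2, 7, 12, 8, 4, 9, 6, 10, 0, 5, 11, 3, 13, 1]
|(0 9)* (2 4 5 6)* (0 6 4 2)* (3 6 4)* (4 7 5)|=|(0 9 7 5 3 6)|=6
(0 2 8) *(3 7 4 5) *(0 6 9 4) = (0 2 8 6 9 4 5 3 7) = [2, 1, 8, 7, 5, 3, 9, 0, 6, 4]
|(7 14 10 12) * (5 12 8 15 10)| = 12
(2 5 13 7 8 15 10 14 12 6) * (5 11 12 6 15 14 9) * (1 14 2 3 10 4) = (1 14 6 3 10 9 5 13 7 8 2 11 12 15 4) = [0, 14, 11, 10, 1, 13, 3, 8, 2, 5, 9, 12, 15, 7, 6, 4]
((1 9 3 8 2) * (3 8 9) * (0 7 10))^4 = (0 7 10)(1 2 8 9 3) = [7, 2, 8, 1, 4, 5, 6, 10, 9, 3, 0]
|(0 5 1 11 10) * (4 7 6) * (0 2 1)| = |(0 5)(1 11 10 2)(4 7 6)| = 12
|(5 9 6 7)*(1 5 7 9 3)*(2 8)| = |(1 5 3)(2 8)(6 9)| = 6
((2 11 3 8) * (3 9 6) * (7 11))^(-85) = (2 8 3 6 9 11 7) = [0, 1, 8, 6, 4, 5, 9, 2, 3, 11, 10, 7]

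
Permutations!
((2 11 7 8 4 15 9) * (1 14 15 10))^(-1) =(1 10 4 8 7 11 2 9 15 14) =[0, 10, 9, 3, 8, 5, 6, 11, 7, 15, 4, 2, 12, 13, 1, 14]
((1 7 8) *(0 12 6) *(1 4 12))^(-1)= (0 6 12 4 8 7 1)= [6, 0, 2, 3, 8, 5, 12, 1, 7, 9, 10, 11, 4]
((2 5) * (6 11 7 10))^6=(6 7)(10 11)=[0, 1, 2, 3, 4, 5, 7, 6, 8, 9, 11, 10]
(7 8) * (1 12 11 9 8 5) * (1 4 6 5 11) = (1 12)(4 6 5)(7 11 9 8) = [0, 12, 2, 3, 6, 4, 5, 11, 7, 8, 10, 9, 1]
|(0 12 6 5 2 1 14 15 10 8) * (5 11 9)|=12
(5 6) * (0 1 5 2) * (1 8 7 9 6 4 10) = (0 8 7 9 6 2)(1 5 4 10) = [8, 5, 0, 3, 10, 4, 2, 9, 7, 6, 1]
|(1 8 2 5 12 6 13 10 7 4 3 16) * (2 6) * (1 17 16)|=24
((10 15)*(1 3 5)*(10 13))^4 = (1 3 5)(10 15 13) = [0, 3, 2, 5, 4, 1, 6, 7, 8, 9, 15, 11, 12, 10, 14, 13]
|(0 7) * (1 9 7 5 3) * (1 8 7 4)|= |(0 5 3 8 7)(1 9 4)|= 15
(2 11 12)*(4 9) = (2 11 12)(4 9) = [0, 1, 11, 3, 9, 5, 6, 7, 8, 4, 10, 12, 2]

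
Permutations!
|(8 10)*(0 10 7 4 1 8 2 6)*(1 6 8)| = |(0 10 2 8 7 4 6)| = 7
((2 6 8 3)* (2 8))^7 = (2 6)(3 8) = [0, 1, 6, 8, 4, 5, 2, 7, 3]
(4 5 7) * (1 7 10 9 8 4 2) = (1 7 2)(4 5 10 9 8) = [0, 7, 1, 3, 5, 10, 6, 2, 4, 8, 9]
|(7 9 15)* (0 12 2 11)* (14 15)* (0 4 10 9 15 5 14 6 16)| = 18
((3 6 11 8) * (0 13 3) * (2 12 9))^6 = [0, 1, 2, 3, 4, 5, 6, 7, 8, 9, 10, 11, 12, 13] = (13)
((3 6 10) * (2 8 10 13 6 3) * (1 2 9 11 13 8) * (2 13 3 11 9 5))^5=(1 5 8 13 2 10 6)(3 11)=[0, 5, 10, 11, 4, 8, 1, 7, 13, 9, 6, 3, 12, 2]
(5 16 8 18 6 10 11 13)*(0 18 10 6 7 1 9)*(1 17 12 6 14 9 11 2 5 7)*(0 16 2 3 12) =(0 18 1 11 13 7 17)(2 5)(3 12 6 14 9 16 8 10) =[18, 11, 5, 12, 4, 2, 14, 17, 10, 16, 3, 13, 6, 7, 9, 15, 8, 0, 1]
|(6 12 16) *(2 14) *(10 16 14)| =|(2 10 16 6 12 14)| =6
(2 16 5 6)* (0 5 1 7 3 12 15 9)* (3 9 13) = [5, 7, 16, 12, 4, 6, 2, 9, 8, 0, 10, 11, 15, 3, 14, 13, 1] = (0 5 6 2 16 1 7 9)(3 12 15 13)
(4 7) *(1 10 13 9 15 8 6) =(1 10 13 9 15 8 6)(4 7) =[0, 10, 2, 3, 7, 5, 1, 4, 6, 15, 13, 11, 12, 9, 14, 8]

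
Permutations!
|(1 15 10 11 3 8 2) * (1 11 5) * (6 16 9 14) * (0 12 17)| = |(0 12 17)(1 15 10 5)(2 11 3 8)(6 16 9 14)| = 12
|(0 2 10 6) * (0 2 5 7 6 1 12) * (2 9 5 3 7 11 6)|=|(0 3 7 2 10 1 12)(5 11 6 9)|=28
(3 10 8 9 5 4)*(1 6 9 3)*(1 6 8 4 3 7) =(1 8 7)(3 10 4 6 9 5) =[0, 8, 2, 10, 6, 3, 9, 1, 7, 5, 4]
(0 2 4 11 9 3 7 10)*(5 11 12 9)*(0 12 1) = (0 2 4 1)(3 7 10 12 9)(5 11) = [2, 0, 4, 7, 1, 11, 6, 10, 8, 3, 12, 5, 9]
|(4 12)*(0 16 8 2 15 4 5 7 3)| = 10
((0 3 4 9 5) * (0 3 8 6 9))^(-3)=[5, 1, 2, 6, 9, 8, 4, 7, 3, 0]=(0 5 8 3 6 4 9)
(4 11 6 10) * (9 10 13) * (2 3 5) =(2 3 5)(4 11 6 13 9 10) =[0, 1, 3, 5, 11, 2, 13, 7, 8, 10, 4, 6, 12, 9]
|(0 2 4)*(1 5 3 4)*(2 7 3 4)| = 7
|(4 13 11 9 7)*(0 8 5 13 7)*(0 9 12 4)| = |(0 8 5 13 11 12 4 7)| = 8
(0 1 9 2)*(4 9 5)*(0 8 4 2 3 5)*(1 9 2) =(0 9 3 5 1)(2 8 4) =[9, 0, 8, 5, 2, 1, 6, 7, 4, 3]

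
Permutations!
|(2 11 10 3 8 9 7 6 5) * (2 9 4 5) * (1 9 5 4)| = |(1 9 7 6 2 11 10 3 8)| = 9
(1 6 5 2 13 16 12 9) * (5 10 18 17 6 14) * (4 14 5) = (1 5 2 13 16 12 9)(4 14)(6 10 18 17) = [0, 5, 13, 3, 14, 2, 10, 7, 8, 1, 18, 11, 9, 16, 4, 15, 12, 6, 17]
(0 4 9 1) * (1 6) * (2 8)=(0 4 9 6 1)(2 8)=[4, 0, 8, 3, 9, 5, 1, 7, 2, 6]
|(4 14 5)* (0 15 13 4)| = 6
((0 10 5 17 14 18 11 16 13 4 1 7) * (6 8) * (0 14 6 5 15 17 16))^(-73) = (0 15 6 5 13 1 14 11 10 17 8 16 4 7 18) = [15, 14, 2, 3, 7, 13, 5, 18, 16, 9, 17, 10, 12, 1, 11, 6, 4, 8, 0]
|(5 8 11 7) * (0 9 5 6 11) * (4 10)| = 12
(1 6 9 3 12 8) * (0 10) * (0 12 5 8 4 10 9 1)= (0 9 3 5 8)(1 6)(4 10 12)= [9, 6, 2, 5, 10, 8, 1, 7, 0, 3, 12, 11, 4]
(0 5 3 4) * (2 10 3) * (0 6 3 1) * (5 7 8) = (0 7 8 5 2 10 1)(3 4 6) = [7, 0, 10, 4, 6, 2, 3, 8, 5, 9, 1]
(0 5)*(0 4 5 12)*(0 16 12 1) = [1, 0, 2, 3, 5, 4, 6, 7, 8, 9, 10, 11, 16, 13, 14, 15, 12] = (0 1)(4 5)(12 16)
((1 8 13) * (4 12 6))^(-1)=[0, 13, 2, 3, 6, 5, 12, 7, 1, 9, 10, 11, 4, 8]=(1 13 8)(4 6 12)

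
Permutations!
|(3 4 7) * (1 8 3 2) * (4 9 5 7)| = 7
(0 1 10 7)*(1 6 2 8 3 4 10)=(0 6 2 8 3 4 10 7)=[6, 1, 8, 4, 10, 5, 2, 0, 3, 9, 7]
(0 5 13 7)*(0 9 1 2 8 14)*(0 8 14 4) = (0 5 13 7 9 1 2 14 8 4) = [5, 2, 14, 3, 0, 13, 6, 9, 4, 1, 10, 11, 12, 7, 8]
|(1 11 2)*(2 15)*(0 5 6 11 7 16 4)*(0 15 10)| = 30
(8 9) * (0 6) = (0 6)(8 9) = [6, 1, 2, 3, 4, 5, 0, 7, 9, 8]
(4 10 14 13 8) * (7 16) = (4 10 14 13 8)(7 16) = [0, 1, 2, 3, 10, 5, 6, 16, 4, 9, 14, 11, 12, 8, 13, 15, 7]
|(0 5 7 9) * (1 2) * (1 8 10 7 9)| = |(0 5 9)(1 2 8 10 7)| = 15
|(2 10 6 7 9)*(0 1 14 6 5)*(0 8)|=10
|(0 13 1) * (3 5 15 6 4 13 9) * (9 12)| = |(0 12 9 3 5 15 6 4 13 1)| = 10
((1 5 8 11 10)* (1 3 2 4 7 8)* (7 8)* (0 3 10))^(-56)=(0 8 2)(3 11 4)=[8, 1, 0, 11, 3, 5, 6, 7, 2, 9, 10, 4]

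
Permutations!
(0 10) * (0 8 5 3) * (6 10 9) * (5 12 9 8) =[8, 1, 2, 0, 4, 3, 10, 7, 12, 6, 5, 11, 9] =(0 8 12 9 6 10 5 3)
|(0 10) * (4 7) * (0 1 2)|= |(0 10 1 2)(4 7)|= 4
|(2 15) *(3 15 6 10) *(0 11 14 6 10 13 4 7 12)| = 8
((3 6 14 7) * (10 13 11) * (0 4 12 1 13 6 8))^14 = (0 12 13 10 14 3)(1 11 6 7 8 4) = [12, 11, 2, 0, 1, 5, 7, 8, 4, 9, 14, 6, 13, 10, 3]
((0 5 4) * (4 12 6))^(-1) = (0 4 6 12 5) = [4, 1, 2, 3, 6, 0, 12, 7, 8, 9, 10, 11, 5]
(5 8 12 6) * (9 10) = [0, 1, 2, 3, 4, 8, 5, 7, 12, 10, 9, 11, 6] = (5 8 12 6)(9 10)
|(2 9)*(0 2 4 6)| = 5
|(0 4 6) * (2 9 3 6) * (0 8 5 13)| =|(0 4 2 9 3 6 8 5 13)| =9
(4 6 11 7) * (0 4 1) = [4, 0, 2, 3, 6, 5, 11, 1, 8, 9, 10, 7] = (0 4 6 11 7 1)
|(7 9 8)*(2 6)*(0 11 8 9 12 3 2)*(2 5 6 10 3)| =|(0 11 8 7 12 2 10 3 5 6)| =10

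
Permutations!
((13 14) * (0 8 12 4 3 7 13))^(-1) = (0 14 13 7 3 4 12 8) = [14, 1, 2, 4, 12, 5, 6, 3, 0, 9, 10, 11, 8, 7, 13]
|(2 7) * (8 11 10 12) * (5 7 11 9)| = |(2 11 10 12 8 9 5 7)| = 8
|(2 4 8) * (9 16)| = |(2 4 8)(9 16)| = 6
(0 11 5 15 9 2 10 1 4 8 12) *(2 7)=[11, 4, 10, 3, 8, 15, 6, 2, 12, 7, 1, 5, 0, 13, 14, 9]=(0 11 5 15 9 7 2 10 1 4 8 12)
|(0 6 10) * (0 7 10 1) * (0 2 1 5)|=|(0 6 5)(1 2)(7 10)|=6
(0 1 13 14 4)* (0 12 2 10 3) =(0 1 13 14 4 12 2 10 3) =[1, 13, 10, 0, 12, 5, 6, 7, 8, 9, 3, 11, 2, 14, 4]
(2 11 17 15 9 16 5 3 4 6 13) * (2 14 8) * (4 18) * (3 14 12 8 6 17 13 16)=(2 11 13 12 8)(3 18 4 17 15 9)(5 14 6 16)=[0, 1, 11, 18, 17, 14, 16, 7, 2, 3, 10, 13, 8, 12, 6, 9, 5, 15, 4]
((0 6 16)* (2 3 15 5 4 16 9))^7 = [4, 1, 6, 9, 15, 3, 16, 7, 8, 0, 10, 11, 12, 13, 14, 2, 5] = (0 4 15 2 6 16 5 3 9)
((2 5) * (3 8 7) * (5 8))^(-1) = (2 5 3 7 8) = [0, 1, 5, 7, 4, 3, 6, 8, 2]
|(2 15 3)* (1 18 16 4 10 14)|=6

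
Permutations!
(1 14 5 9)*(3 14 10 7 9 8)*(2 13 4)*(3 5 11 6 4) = (1 10 7 9)(2 13 3 14 11 6 4)(5 8) = [0, 10, 13, 14, 2, 8, 4, 9, 5, 1, 7, 6, 12, 3, 11]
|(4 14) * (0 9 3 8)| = 4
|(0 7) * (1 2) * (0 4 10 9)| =10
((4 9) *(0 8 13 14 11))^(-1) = [11, 1, 2, 3, 9, 5, 6, 7, 0, 4, 10, 14, 12, 8, 13] = (0 11 14 13 8)(4 9)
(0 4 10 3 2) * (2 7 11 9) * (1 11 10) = [4, 11, 0, 7, 1, 5, 6, 10, 8, 2, 3, 9] = (0 4 1 11 9 2)(3 7 10)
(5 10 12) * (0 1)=(0 1)(5 10 12)=[1, 0, 2, 3, 4, 10, 6, 7, 8, 9, 12, 11, 5]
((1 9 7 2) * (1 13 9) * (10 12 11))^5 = (2 13 9 7)(10 11 12) = [0, 1, 13, 3, 4, 5, 6, 2, 8, 7, 11, 12, 10, 9]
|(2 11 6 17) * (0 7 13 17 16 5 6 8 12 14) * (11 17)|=42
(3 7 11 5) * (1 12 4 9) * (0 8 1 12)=(0 8 1)(3 7 11 5)(4 9 12)=[8, 0, 2, 7, 9, 3, 6, 11, 1, 12, 10, 5, 4]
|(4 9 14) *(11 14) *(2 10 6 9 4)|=|(2 10 6 9 11 14)|=6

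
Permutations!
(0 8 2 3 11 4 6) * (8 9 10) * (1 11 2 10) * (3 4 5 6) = (0 9 1 11 5 6)(2 4 3)(8 10) = [9, 11, 4, 2, 3, 6, 0, 7, 10, 1, 8, 5]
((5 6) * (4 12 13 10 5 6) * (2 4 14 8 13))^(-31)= [0, 1, 12, 3, 2, 10, 6, 7, 14, 9, 13, 11, 4, 8, 5]= (2 12 4)(5 10 13 8 14)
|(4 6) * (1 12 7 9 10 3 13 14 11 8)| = 10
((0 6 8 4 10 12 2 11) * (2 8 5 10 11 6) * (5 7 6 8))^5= (5 12 10)(6 7)= [0, 1, 2, 3, 4, 12, 7, 6, 8, 9, 5, 11, 10]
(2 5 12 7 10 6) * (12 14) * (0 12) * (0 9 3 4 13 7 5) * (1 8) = (0 12 5 14 9 3 4 13 7 10 6 2)(1 8) = [12, 8, 0, 4, 13, 14, 2, 10, 1, 3, 6, 11, 5, 7, 9]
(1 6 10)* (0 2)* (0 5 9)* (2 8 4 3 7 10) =(0 8 4 3 7 10 1 6 2 5 9) =[8, 6, 5, 7, 3, 9, 2, 10, 4, 0, 1]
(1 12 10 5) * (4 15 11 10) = (1 12 4 15 11 10 5) = [0, 12, 2, 3, 15, 1, 6, 7, 8, 9, 5, 10, 4, 13, 14, 11]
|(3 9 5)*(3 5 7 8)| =|(3 9 7 8)| =4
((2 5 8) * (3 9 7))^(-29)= (2 5 8)(3 9 7)= [0, 1, 5, 9, 4, 8, 6, 3, 2, 7]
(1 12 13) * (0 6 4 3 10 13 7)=(0 6 4 3 10 13 1 12 7)=[6, 12, 2, 10, 3, 5, 4, 0, 8, 9, 13, 11, 7, 1]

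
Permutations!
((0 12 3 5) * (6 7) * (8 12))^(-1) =[5, 1, 2, 12, 4, 3, 7, 6, 0, 9, 10, 11, 8] =(0 5 3 12 8)(6 7)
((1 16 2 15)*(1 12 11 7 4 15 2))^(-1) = (1 16)(4 7 11 12 15) = [0, 16, 2, 3, 7, 5, 6, 11, 8, 9, 10, 12, 15, 13, 14, 4, 1]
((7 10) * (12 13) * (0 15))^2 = (15) = [0, 1, 2, 3, 4, 5, 6, 7, 8, 9, 10, 11, 12, 13, 14, 15]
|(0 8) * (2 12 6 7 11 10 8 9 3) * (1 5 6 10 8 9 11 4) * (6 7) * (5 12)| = |(0 11 8)(1 12 10 9 3 2 5 7 4)| = 9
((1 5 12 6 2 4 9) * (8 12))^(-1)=(1 9 4 2 6 12 8 5)=[0, 9, 6, 3, 2, 1, 12, 7, 5, 4, 10, 11, 8]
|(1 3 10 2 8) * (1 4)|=|(1 3 10 2 8 4)|=6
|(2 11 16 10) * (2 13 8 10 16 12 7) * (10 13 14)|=4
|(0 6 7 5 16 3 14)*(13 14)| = 8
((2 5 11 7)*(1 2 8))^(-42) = [0, 1, 2, 3, 4, 5, 6, 7, 8, 9, 10, 11] = (11)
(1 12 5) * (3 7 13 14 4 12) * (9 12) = (1 3 7 13 14 4 9 12 5) = [0, 3, 2, 7, 9, 1, 6, 13, 8, 12, 10, 11, 5, 14, 4]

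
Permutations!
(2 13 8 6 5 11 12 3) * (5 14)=[0, 1, 13, 2, 4, 11, 14, 7, 6, 9, 10, 12, 3, 8, 5]=(2 13 8 6 14 5 11 12 3)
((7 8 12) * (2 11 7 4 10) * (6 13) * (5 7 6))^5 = (2 7)(4 13)(5 10)(6 12)(8 11) = [0, 1, 7, 3, 13, 10, 12, 2, 11, 9, 5, 8, 6, 4]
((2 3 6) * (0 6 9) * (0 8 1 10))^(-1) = (0 10 1 8 9 3 2 6) = [10, 8, 6, 2, 4, 5, 0, 7, 9, 3, 1]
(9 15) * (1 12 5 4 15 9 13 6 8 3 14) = (1 12 5 4 15 13 6 8 3 14) = [0, 12, 2, 14, 15, 4, 8, 7, 3, 9, 10, 11, 5, 6, 1, 13]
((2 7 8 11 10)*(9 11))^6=(11)=[0, 1, 2, 3, 4, 5, 6, 7, 8, 9, 10, 11]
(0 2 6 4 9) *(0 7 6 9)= (0 2 9 7 6 4)= [2, 1, 9, 3, 0, 5, 4, 6, 8, 7]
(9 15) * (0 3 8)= (0 3 8)(9 15)= [3, 1, 2, 8, 4, 5, 6, 7, 0, 15, 10, 11, 12, 13, 14, 9]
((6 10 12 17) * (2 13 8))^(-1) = (2 8 13)(6 17 12 10) = [0, 1, 8, 3, 4, 5, 17, 7, 13, 9, 6, 11, 10, 2, 14, 15, 16, 12]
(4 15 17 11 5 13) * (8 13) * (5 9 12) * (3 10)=[0, 1, 2, 10, 15, 8, 6, 7, 13, 12, 3, 9, 5, 4, 14, 17, 16, 11]=(3 10)(4 15 17 11 9 12 5 8 13)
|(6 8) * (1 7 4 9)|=|(1 7 4 9)(6 8)|=4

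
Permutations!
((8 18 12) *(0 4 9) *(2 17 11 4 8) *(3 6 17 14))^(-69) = (0 12 3 11)(2 6 4 8)(9 18 14 17) = [12, 1, 6, 11, 8, 5, 4, 7, 2, 18, 10, 0, 3, 13, 17, 15, 16, 9, 14]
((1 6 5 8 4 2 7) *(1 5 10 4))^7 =(1 8 5 7 2 4 10 6) =[0, 8, 4, 3, 10, 7, 1, 2, 5, 9, 6]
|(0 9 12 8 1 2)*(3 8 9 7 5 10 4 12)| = |(0 7 5 10 4 12 9 3 8 1 2)| = 11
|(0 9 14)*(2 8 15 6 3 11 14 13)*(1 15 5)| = |(0 9 13 2 8 5 1 15 6 3 11 14)| = 12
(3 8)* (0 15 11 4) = (0 15 11 4)(3 8) = [15, 1, 2, 8, 0, 5, 6, 7, 3, 9, 10, 4, 12, 13, 14, 11]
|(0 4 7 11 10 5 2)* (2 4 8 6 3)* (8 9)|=|(0 9 8 6 3 2)(4 7 11 10 5)|=30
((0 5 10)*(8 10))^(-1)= (0 10 8 5)= [10, 1, 2, 3, 4, 0, 6, 7, 5, 9, 8]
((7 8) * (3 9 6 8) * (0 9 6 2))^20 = (0 2 9) = [2, 1, 9, 3, 4, 5, 6, 7, 8, 0]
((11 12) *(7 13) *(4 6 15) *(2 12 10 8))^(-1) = [0, 1, 8, 3, 15, 5, 4, 13, 10, 9, 11, 12, 2, 7, 14, 6] = (2 8 10 11 12)(4 15 6)(7 13)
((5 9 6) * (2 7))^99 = [0, 1, 7, 3, 4, 5, 6, 2, 8, 9] = (9)(2 7)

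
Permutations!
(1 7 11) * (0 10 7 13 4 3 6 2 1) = (0 10 7 11)(1 13 4 3 6 2) = [10, 13, 1, 6, 3, 5, 2, 11, 8, 9, 7, 0, 12, 4]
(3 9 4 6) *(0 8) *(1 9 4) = (0 8)(1 9)(3 4 6) = [8, 9, 2, 4, 6, 5, 3, 7, 0, 1]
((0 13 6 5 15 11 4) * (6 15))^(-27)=[11, 1, 2, 3, 15, 6, 5, 7, 8, 9, 10, 13, 12, 4, 14, 0]=(0 11 13 4 15)(5 6)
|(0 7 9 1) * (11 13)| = |(0 7 9 1)(11 13)| = 4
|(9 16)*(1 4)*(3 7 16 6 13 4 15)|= 9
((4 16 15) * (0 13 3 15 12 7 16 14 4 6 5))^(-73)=(0 5 6 15 3 13)(4 14)(7 12 16)=[5, 1, 2, 13, 14, 6, 15, 12, 8, 9, 10, 11, 16, 0, 4, 3, 7]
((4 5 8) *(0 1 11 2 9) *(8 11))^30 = (0 2 5 8)(1 9 11 4) = [2, 9, 5, 3, 1, 8, 6, 7, 0, 11, 10, 4]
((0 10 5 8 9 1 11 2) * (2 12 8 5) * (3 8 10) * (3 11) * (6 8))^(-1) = (0 2 10 12 11)(1 9 8 6 3) = [2, 9, 10, 1, 4, 5, 3, 7, 6, 8, 12, 0, 11]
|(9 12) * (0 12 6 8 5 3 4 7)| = |(0 12 9 6 8 5 3 4 7)| = 9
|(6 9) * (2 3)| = |(2 3)(6 9)| = 2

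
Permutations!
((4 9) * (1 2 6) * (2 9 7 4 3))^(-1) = (1 6 2 3 9)(4 7) = [0, 6, 3, 9, 7, 5, 2, 4, 8, 1]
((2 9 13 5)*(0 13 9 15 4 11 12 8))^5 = (0 4 13 11 5 12 2 8 15) = [4, 1, 8, 3, 13, 12, 6, 7, 15, 9, 10, 5, 2, 11, 14, 0]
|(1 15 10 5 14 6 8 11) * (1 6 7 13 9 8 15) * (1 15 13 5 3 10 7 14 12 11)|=|(1 15 7 5 12 11 6 13 9 8)(3 10)|=10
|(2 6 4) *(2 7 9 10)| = |(2 6 4 7 9 10)| = 6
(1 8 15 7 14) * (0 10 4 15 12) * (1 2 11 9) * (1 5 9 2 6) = [10, 8, 11, 3, 15, 9, 1, 14, 12, 5, 4, 2, 0, 13, 6, 7] = (0 10 4 15 7 14 6 1 8 12)(2 11)(5 9)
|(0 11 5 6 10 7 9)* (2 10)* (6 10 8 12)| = |(0 11 5 10 7 9)(2 8 12 6)| = 12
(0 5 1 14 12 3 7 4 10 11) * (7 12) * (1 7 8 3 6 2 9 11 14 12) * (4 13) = (0 5 7 13 4 10 14 8 3 1 12 6 2 9 11) = [5, 12, 9, 1, 10, 7, 2, 13, 3, 11, 14, 0, 6, 4, 8]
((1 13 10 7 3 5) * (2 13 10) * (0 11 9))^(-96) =(13)(1 5 3 7 10) =[0, 5, 2, 7, 4, 3, 6, 10, 8, 9, 1, 11, 12, 13]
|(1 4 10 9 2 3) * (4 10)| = 5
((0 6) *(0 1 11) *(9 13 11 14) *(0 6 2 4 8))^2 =(0 4)(1 9 11)(2 8)(6 14 13) =[4, 9, 8, 3, 0, 5, 14, 7, 2, 11, 10, 1, 12, 6, 13]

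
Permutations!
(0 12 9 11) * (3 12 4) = (0 4 3 12 9 11) = [4, 1, 2, 12, 3, 5, 6, 7, 8, 11, 10, 0, 9]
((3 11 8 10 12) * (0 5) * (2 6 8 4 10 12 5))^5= (0 3)(2 11)(4 6)(5 12)(8 10)= [3, 1, 11, 0, 6, 12, 4, 7, 10, 9, 8, 2, 5]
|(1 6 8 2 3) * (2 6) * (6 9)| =3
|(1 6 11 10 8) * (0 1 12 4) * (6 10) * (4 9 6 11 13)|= 9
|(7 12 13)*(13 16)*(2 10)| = |(2 10)(7 12 16 13)| = 4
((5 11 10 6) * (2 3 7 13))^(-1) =(2 13 7 3)(5 6 10 11) =[0, 1, 13, 2, 4, 6, 10, 3, 8, 9, 11, 5, 12, 7]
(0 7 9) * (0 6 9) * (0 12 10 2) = [7, 1, 0, 3, 4, 5, 9, 12, 8, 6, 2, 11, 10] = (0 7 12 10 2)(6 9)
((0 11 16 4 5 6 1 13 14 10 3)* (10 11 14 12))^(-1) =(0 3 10 12 13 1 6 5 4 16 11 14) =[3, 6, 2, 10, 16, 4, 5, 7, 8, 9, 12, 14, 13, 1, 0, 15, 11]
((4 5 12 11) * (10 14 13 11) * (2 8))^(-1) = (2 8)(4 11 13 14 10 12 5) = [0, 1, 8, 3, 11, 4, 6, 7, 2, 9, 12, 13, 5, 14, 10]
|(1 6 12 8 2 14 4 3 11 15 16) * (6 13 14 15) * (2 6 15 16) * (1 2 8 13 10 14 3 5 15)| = 12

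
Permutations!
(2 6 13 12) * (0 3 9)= (0 3 9)(2 6 13 12)= [3, 1, 6, 9, 4, 5, 13, 7, 8, 0, 10, 11, 2, 12]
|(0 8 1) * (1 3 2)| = |(0 8 3 2 1)| = 5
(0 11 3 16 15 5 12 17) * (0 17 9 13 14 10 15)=(17)(0 11 3 16)(5 12 9 13 14 10 15)=[11, 1, 2, 16, 4, 12, 6, 7, 8, 13, 15, 3, 9, 14, 10, 5, 0, 17]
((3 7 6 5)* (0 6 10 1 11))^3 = (0 3 1 6 7 11 5 10) = [3, 6, 2, 1, 4, 10, 7, 11, 8, 9, 0, 5]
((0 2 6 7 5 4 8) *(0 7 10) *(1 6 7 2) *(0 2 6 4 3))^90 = (10) = [0, 1, 2, 3, 4, 5, 6, 7, 8, 9, 10]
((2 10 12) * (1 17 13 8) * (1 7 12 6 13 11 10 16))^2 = (1 11 6 8 12 16 17 10 13 7 2) = [0, 11, 1, 3, 4, 5, 8, 2, 12, 9, 13, 6, 16, 7, 14, 15, 17, 10]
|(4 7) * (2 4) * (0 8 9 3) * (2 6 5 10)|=12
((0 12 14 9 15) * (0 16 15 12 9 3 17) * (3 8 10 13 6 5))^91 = (0 14 13 3 9 8 6 17 12 10 5)(15 16) = [14, 1, 2, 9, 4, 0, 17, 7, 6, 8, 5, 11, 10, 3, 13, 16, 15, 12]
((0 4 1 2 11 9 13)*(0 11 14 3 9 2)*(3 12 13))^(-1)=(0 1 4)(2 11 13 12 14)(3 9)=[1, 4, 11, 9, 0, 5, 6, 7, 8, 3, 10, 13, 14, 12, 2]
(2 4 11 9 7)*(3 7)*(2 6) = (2 4 11 9 3 7 6) = [0, 1, 4, 7, 11, 5, 2, 6, 8, 3, 10, 9]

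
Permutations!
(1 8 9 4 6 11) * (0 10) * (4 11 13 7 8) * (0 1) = [10, 4, 2, 3, 6, 5, 13, 8, 9, 11, 1, 0, 12, 7] = (0 10 1 4 6 13 7 8 9 11)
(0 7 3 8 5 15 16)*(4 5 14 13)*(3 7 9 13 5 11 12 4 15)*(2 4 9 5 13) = [5, 1, 4, 8, 11, 3, 6, 7, 14, 2, 10, 12, 9, 15, 13, 16, 0] = (0 5 3 8 14 13 15 16)(2 4 11 12 9)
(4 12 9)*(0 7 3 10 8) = [7, 1, 2, 10, 12, 5, 6, 3, 0, 4, 8, 11, 9] = (0 7 3 10 8)(4 12 9)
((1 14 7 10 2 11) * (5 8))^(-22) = [0, 7, 1, 3, 4, 5, 6, 2, 8, 9, 11, 14, 12, 13, 10] = (1 7 2)(10 11 14)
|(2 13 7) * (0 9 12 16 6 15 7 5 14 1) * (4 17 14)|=14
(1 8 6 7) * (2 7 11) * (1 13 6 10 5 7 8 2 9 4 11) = (1 2 8 10 5 7 13 6)(4 11 9) = [0, 2, 8, 3, 11, 7, 1, 13, 10, 4, 5, 9, 12, 6]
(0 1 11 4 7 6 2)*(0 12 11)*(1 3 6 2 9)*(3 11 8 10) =(0 11 4 7 2 12 8 10 3 6 9 1) =[11, 0, 12, 6, 7, 5, 9, 2, 10, 1, 3, 4, 8]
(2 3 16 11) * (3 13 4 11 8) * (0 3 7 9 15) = (0 3 16 8 7 9 15)(2 13 4 11) = [3, 1, 13, 16, 11, 5, 6, 9, 7, 15, 10, 2, 12, 4, 14, 0, 8]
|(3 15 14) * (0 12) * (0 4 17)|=|(0 12 4 17)(3 15 14)|=12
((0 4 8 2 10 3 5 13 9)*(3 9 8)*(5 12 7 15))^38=(0 3 7 5 8 10)(2 9 4 12 15 13)=[3, 1, 9, 7, 12, 8, 6, 5, 10, 4, 0, 11, 15, 2, 14, 13]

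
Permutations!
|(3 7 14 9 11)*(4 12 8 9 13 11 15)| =|(3 7 14 13 11)(4 12 8 9 15)| =5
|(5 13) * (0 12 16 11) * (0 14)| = 10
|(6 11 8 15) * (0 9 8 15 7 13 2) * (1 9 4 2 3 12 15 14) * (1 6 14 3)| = 30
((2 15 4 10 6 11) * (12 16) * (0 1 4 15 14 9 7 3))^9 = (0 7 14 11 10 1 3 9 2 6 4)(12 16) = [7, 3, 6, 9, 0, 5, 4, 14, 8, 2, 1, 10, 16, 13, 11, 15, 12]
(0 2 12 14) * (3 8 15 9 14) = [2, 1, 12, 8, 4, 5, 6, 7, 15, 14, 10, 11, 3, 13, 0, 9] = (0 2 12 3 8 15 9 14)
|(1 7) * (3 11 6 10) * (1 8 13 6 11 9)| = |(1 7 8 13 6 10 3 9)| = 8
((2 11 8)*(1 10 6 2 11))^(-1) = (1 2 6 10)(8 11) = [0, 2, 6, 3, 4, 5, 10, 7, 11, 9, 1, 8]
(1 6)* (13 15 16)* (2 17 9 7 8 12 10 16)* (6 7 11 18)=[0, 7, 17, 3, 4, 5, 1, 8, 12, 11, 16, 18, 10, 15, 14, 2, 13, 9, 6]=(1 7 8 12 10 16 13 15 2 17 9 11 18 6)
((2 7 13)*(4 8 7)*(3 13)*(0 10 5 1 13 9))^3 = [1, 4, 7, 10, 3, 2, 6, 0, 9, 5, 13, 11, 12, 8] = (0 1 4 3 10 13 8 9 5 2 7)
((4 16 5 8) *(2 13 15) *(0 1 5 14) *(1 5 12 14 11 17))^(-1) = [14, 17, 15, 3, 8, 0, 6, 7, 5, 9, 10, 16, 1, 2, 12, 13, 4, 11] = (0 14 12 1 17 11 16 4 8 5)(2 15 13)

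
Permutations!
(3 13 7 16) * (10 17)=(3 13 7 16)(10 17)=[0, 1, 2, 13, 4, 5, 6, 16, 8, 9, 17, 11, 12, 7, 14, 15, 3, 10]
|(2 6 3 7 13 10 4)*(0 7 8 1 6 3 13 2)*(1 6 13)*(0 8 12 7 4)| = 28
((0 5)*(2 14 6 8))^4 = (14) = [0, 1, 2, 3, 4, 5, 6, 7, 8, 9, 10, 11, 12, 13, 14]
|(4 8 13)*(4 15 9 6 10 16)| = 8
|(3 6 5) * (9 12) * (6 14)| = |(3 14 6 5)(9 12)| = 4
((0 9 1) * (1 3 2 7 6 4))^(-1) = [1, 4, 3, 9, 6, 5, 7, 2, 8, 0] = (0 1 4 6 7 2 3 9)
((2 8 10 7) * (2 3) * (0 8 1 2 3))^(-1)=(0 7 10 8)(1 2)=[7, 2, 1, 3, 4, 5, 6, 10, 0, 9, 8]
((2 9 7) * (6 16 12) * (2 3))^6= [0, 1, 7, 9, 4, 5, 6, 2, 8, 3, 10, 11, 12, 13, 14, 15, 16]= (16)(2 7)(3 9)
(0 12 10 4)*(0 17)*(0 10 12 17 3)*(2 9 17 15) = [15, 1, 9, 0, 3, 5, 6, 7, 8, 17, 4, 11, 12, 13, 14, 2, 16, 10] = (0 15 2 9 17 10 4 3)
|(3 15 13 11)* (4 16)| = |(3 15 13 11)(4 16)| = 4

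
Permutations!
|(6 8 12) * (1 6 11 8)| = |(1 6)(8 12 11)| = 6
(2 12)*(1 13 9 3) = (1 13 9 3)(2 12) = [0, 13, 12, 1, 4, 5, 6, 7, 8, 3, 10, 11, 2, 9]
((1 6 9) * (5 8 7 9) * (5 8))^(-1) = (1 9 7 8 6) = [0, 9, 2, 3, 4, 5, 1, 8, 6, 7]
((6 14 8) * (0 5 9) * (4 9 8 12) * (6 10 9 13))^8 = (0 10 5 9 8)(4 14 13 12 6) = [10, 1, 2, 3, 14, 9, 4, 7, 0, 8, 5, 11, 6, 12, 13]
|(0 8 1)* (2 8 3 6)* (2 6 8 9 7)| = |(0 3 8 1)(2 9 7)| = 12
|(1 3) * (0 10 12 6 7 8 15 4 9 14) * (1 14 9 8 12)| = 15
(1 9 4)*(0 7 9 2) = (0 7 9 4 1 2) = [7, 2, 0, 3, 1, 5, 6, 9, 8, 4]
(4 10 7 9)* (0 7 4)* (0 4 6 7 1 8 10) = (0 1 8 10 6 7 9 4) = [1, 8, 2, 3, 0, 5, 7, 9, 10, 4, 6]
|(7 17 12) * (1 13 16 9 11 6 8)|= 21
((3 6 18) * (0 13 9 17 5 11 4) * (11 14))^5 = [14, 1, 2, 18, 5, 13, 3, 7, 8, 4, 10, 17, 12, 11, 9, 15, 16, 0, 6] = (0 14 9 4 5 13 11 17)(3 18 6)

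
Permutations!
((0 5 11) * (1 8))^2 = (0 11 5) = [11, 1, 2, 3, 4, 0, 6, 7, 8, 9, 10, 5]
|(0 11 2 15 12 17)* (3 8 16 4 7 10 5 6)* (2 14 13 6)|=|(0 11 14 13 6 3 8 16 4 7 10 5 2 15 12 17)|=16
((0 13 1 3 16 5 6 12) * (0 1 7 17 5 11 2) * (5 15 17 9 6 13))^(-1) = (0 2 11 16 3 1 12 6 9 7 13 5)(15 17) = [2, 12, 11, 1, 4, 0, 9, 13, 8, 7, 10, 16, 6, 5, 14, 17, 3, 15]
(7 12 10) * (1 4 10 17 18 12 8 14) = (1 4 10 7 8 14)(12 17 18) = [0, 4, 2, 3, 10, 5, 6, 8, 14, 9, 7, 11, 17, 13, 1, 15, 16, 18, 12]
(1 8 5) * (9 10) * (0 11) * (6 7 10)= (0 11)(1 8 5)(6 7 10 9)= [11, 8, 2, 3, 4, 1, 7, 10, 5, 6, 9, 0]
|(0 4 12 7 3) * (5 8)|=10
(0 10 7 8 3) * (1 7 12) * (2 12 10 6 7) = [6, 2, 12, 0, 4, 5, 7, 8, 3, 9, 10, 11, 1] = (0 6 7 8 3)(1 2 12)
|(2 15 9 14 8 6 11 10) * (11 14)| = 15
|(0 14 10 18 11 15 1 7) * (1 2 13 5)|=11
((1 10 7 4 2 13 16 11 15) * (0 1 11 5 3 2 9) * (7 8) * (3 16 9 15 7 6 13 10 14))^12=(16)(0 14 2 8 13)(1 3 10 6 9)=[14, 3, 8, 10, 4, 5, 9, 7, 13, 1, 6, 11, 12, 0, 2, 15, 16]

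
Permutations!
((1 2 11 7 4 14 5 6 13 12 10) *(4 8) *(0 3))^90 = (1 14)(2 5)(4 10)(6 11)(7 13)(8 12) = [0, 14, 5, 3, 10, 2, 11, 13, 12, 9, 4, 6, 8, 7, 1]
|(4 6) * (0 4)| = |(0 4 6)| = 3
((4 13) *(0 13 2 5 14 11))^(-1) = (0 11 14 5 2 4 13) = [11, 1, 4, 3, 13, 2, 6, 7, 8, 9, 10, 14, 12, 0, 5]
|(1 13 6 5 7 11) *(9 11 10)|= |(1 13 6 5 7 10 9 11)|= 8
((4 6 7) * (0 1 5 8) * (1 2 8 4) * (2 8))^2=[0, 4, 2, 3, 7, 6, 1, 5, 8]=(8)(1 4 7 5 6)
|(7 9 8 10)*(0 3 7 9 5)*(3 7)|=3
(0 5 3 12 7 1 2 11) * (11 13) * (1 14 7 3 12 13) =(0 5 12 3 13 11)(1 2)(7 14) =[5, 2, 1, 13, 4, 12, 6, 14, 8, 9, 10, 0, 3, 11, 7]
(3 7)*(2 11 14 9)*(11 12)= (2 12 11 14 9)(3 7)= [0, 1, 12, 7, 4, 5, 6, 3, 8, 2, 10, 14, 11, 13, 9]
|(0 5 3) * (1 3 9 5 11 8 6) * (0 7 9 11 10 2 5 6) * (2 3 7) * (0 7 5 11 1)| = 18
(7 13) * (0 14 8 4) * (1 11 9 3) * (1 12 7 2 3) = (0 14 8 4)(1 11 9)(2 3 12 7 13) = [14, 11, 3, 12, 0, 5, 6, 13, 4, 1, 10, 9, 7, 2, 8]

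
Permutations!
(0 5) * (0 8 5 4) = (0 4)(5 8) = [4, 1, 2, 3, 0, 8, 6, 7, 5]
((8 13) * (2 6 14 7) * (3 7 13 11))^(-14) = [0, 1, 14, 2, 4, 5, 13, 6, 3, 9, 10, 7, 12, 11, 8] = (2 14 8 3)(6 13 11 7)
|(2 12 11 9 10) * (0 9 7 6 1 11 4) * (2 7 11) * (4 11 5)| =11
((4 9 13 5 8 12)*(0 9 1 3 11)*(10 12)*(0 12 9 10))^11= (0 8 5 13 9 10)(1 3 11 12 4)= [8, 3, 2, 11, 1, 13, 6, 7, 5, 10, 0, 12, 4, 9]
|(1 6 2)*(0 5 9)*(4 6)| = 12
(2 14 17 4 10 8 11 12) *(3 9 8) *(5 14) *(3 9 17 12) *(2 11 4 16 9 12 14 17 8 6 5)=[0, 1, 2, 8, 10, 17, 5, 7, 4, 6, 12, 3, 11, 13, 14, 15, 9, 16]=(3 8 4 10 12 11)(5 17 16 9 6)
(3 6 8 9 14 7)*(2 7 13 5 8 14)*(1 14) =[0, 14, 7, 6, 4, 8, 1, 3, 9, 2, 10, 11, 12, 5, 13] =(1 14 13 5 8 9 2 7 3 6)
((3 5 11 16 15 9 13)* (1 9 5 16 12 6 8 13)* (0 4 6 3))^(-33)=(0 6 13 4 8)(1 9)(3 5)(11 16)(12 15)=[6, 9, 2, 5, 8, 3, 13, 7, 0, 1, 10, 16, 15, 4, 14, 12, 11]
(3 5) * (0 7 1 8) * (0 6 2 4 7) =(1 8 6 2 4 7)(3 5) =[0, 8, 4, 5, 7, 3, 2, 1, 6]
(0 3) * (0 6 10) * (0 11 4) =(0 3 6 10 11 4) =[3, 1, 2, 6, 0, 5, 10, 7, 8, 9, 11, 4]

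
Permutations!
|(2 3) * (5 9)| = |(2 3)(5 9)| = 2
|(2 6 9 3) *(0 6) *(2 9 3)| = |(0 6 3 9 2)| = 5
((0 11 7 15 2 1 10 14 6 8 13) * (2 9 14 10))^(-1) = (0 13 8 6 14 9 15 7 11)(1 2) = [13, 2, 1, 3, 4, 5, 14, 11, 6, 15, 10, 0, 12, 8, 9, 7]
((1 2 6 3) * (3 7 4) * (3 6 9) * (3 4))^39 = [0, 6, 7, 4, 1, 5, 2, 9, 8, 3] = (1 6 2 7 9 3 4)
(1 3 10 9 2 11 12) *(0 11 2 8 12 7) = (0 11 7)(1 3 10 9 8 12) = [11, 3, 2, 10, 4, 5, 6, 0, 12, 8, 9, 7, 1]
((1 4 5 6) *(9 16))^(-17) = (1 6 5 4)(9 16) = [0, 6, 2, 3, 1, 4, 5, 7, 8, 16, 10, 11, 12, 13, 14, 15, 9]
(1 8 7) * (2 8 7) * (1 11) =(1 7 11)(2 8) =[0, 7, 8, 3, 4, 5, 6, 11, 2, 9, 10, 1]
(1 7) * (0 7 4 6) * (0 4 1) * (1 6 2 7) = (0 1 6 4 2 7) = [1, 6, 7, 3, 2, 5, 4, 0]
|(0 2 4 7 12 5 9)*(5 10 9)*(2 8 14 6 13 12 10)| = |(0 8 14 6 13 12 2 4 7 10 9)| = 11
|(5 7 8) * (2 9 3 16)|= 12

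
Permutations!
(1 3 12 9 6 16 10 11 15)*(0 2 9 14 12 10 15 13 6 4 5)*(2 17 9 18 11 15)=(0 17 9 4 5)(1 3 10 15)(2 18 11 13 6 16)(12 14)=[17, 3, 18, 10, 5, 0, 16, 7, 8, 4, 15, 13, 14, 6, 12, 1, 2, 9, 11]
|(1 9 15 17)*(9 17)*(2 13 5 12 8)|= |(1 17)(2 13 5 12 8)(9 15)|= 10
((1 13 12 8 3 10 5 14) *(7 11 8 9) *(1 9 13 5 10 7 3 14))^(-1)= (1 5)(3 9 14 8 11 7)(12 13)= [0, 5, 2, 9, 4, 1, 6, 3, 11, 14, 10, 7, 13, 12, 8]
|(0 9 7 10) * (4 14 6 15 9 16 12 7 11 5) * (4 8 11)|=|(0 16 12 7 10)(4 14 6 15 9)(5 8 11)|=15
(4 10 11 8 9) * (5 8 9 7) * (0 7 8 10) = [7, 1, 2, 3, 0, 10, 6, 5, 8, 4, 11, 9] = (0 7 5 10 11 9 4)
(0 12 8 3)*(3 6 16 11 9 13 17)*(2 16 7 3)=(0 12 8 6 7 3)(2 16 11 9 13 17)=[12, 1, 16, 0, 4, 5, 7, 3, 6, 13, 10, 9, 8, 17, 14, 15, 11, 2]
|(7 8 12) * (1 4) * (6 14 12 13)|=|(1 4)(6 14 12 7 8 13)|=6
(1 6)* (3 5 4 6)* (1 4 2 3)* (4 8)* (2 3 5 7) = (2 5 3 7)(4 6 8) = [0, 1, 5, 7, 6, 3, 8, 2, 4]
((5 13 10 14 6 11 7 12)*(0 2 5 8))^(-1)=(0 8 12 7 11 6 14 10 13 5 2)=[8, 1, 0, 3, 4, 2, 14, 11, 12, 9, 13, 6, 7, 5, 10]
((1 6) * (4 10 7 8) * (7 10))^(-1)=(10)(1 6)(4 8 7)=[0, 6, 2, 3, 8, 5, 1, 4, 7, 9, 10]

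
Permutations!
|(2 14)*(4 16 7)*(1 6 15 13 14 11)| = 21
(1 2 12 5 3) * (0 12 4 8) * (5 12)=(12)(0 5 3 1 2 4 8)=[5, 2, 4, 1, 8, 3, 6, 7, 0, 9, 10, 11, 12]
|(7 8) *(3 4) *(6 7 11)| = |(3 4)(6 7 8 11)| = 4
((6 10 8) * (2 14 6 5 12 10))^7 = (2 14 6)(5 8 10 12) = [0, 1, 14, 3, 4, 8, 2, 7, 10, 9, 12, 11, 5, 13, 6]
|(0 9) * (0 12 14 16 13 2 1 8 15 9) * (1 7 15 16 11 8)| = |(2 7 15 9 12 14 11 8 16 13)| = 10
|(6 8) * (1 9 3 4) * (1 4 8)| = 5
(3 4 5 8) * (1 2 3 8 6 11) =[0, 2, 3, 4, 5, 6, 11, 7, 8, 9, 10, 1] =(1 2 3 4 5 6 11)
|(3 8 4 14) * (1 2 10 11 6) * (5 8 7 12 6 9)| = |(1 2 10 11 9 5 8 4 14 3 7 12 6)| = 13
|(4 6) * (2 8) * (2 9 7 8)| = |(4 6)(7 8 9)| = 6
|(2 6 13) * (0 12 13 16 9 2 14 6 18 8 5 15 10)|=|(0 12 13 14 6 16 9 2 18 8 5 15 10)|=13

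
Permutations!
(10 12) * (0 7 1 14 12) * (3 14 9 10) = (0 7 1 9 10)(3 14 12) = [7, 9, 2, 14, 4, 5, 6, 1, 8, 10, 0, 11, 3, 13, 12]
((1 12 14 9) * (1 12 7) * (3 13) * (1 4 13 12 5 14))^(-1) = (1 12 3 13 4 7)(5 9 14) = [0, 12, 2, 13, 7, 9, 6, 1, 8, 14, 10, 11, 3, 4, 5]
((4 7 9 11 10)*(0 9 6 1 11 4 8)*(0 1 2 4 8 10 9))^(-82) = [0, 9, 7, 3, 6, 5, 4, 2, 11, 1, 10, 8] = (1 9)(2 7)(4 6)(8 11)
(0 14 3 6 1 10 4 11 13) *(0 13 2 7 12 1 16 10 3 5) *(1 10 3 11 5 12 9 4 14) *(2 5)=(0 1 11 5)(2 7 9 4)(3 6 16)(10 14 12)=[1, 11, 7, 6, 2, 0, 16, 9, 8, 4, 14, 5, 10, 13, 12, 15, 3]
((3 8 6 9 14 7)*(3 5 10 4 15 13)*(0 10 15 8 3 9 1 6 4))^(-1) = (0 10)(1 6)(4 8)(5 7 14 9 13 15) = [10, 6, 2, 3, 8, 7, 1, 14, 4, 13, 0, 11, 12, 15, 9, 5]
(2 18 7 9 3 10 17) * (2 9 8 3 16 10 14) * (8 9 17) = (2 18 7 9 16 10 8 3 14) = [0, 1, 18, 14, 4, 5, 6, 9, 3, 16, 8, 11, 12, 13, 2, 15, 10, 17, 7]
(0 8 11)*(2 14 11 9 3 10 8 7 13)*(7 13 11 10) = (0 13 2 14 10 8 9 3 7 11) = [13, 1, 14, 7, 4, 5, 6, 11, 9, 3, 8, 0, 12, 2, 10]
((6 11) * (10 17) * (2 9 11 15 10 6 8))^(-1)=(2 8 11 9)(6 17 10 15)=[0, 1, 8, 3, 4, 5, 17, 7, 11, 2, 15, 9, 12, 13, 14, 6, 16, 10]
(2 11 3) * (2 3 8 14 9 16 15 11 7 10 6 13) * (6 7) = (2 6 13)(7 10)(8 14 9 16 15 11) = [0, 1, 6, 3, 4, 5, 13, 10, 14, 16, 7, 8, 12, 2, 9, 11, 15]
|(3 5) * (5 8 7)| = |(3 8 7 5)| = 4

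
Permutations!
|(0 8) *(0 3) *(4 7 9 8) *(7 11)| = |(0 4 11 7 9 8 3)| = 7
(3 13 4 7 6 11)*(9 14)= (3 13 4 7 6 11)(9 14)= [0, 1, 2, 13, 7, 5, 11, 6, 8, 14, 10, 3, 12, 4, 9]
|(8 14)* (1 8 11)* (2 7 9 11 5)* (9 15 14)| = |(1 8 9 11)(2 7 15 14 5)| = 20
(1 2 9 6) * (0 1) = [1, 2, 9, 3, 4, 5, 0, 7, 8, 6] = (0 1 2 9 6)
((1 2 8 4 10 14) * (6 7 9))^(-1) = [0, 14, 1, 3, 8, 5, 9, 6, 2, 7, 4, 11, 12, 13, 10] = (1 14 10 4 8 2)(6 9 7)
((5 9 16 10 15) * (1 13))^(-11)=(1 13)(5 15 10 16 9)=[0, 13, 2, 3, 4, 15, 6, 7, 8, 5, 16, 11, 12, 1, 14, 10, 9]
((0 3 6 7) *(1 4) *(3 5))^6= [5, 1, 2, 6, 4, 3, 7, 0]= (0 5 3 6 7)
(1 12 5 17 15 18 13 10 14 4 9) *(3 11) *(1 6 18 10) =(1 12 5 17 15 10 14 4 9 6 18 13)(3 11) =[0, 12, 2, 11, 9, 17, 18, 7, 8, 6, 14, 3, 5, 1, 4, 10, 16, 15, 13]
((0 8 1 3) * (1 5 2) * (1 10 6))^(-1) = [3, 6, 5, 1, 4, 8, 10, 7, 0, 9, 2] = (0 3 1 6 10 2 5 8)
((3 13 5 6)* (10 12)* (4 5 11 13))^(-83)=(3 4 5 6)(10 12)(11 13)=[0, 1, 2, 4, 5, 6, 3, 7, 8, 9, 12, 13, 10, 11]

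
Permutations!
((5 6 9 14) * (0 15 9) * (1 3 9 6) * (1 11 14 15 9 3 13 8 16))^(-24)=[0, 1, 2, 3, 4, 5, 6, 7, 8, 9, 10, 11, 12, 13, 14, 15, 16]=(16)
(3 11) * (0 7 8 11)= (0 7 8 11 3)= [7, 1, 2, 0, 4, 5, 6, 8, 11, 9, 10, 3]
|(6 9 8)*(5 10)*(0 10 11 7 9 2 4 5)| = 8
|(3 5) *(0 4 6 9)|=|(0 4 6 9)(3 5)|=4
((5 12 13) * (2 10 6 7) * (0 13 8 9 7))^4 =(0 8 10 5 7)(2 13 9 6 12) =[8, 1, 13, 3, 4, 7, 12, 0, 10, 6, 5, 11, 2, 9]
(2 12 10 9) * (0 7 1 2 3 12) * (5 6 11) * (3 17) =(0 7 1 2)(3 12 10 9 17)(5 6 11) =[7, 2, 0, 12, 4, 6, 11, 1, 8, 17, 9, 5, 10, 13, 14, 15, 16, 3]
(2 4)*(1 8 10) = (1 8 10)(2 4) = [0, 8, 4, 3, 2, 5, 6, 7, 10, 9, 1]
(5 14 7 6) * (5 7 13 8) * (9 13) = [0, 1, 2, 3, 4, 14, 7, 6, 5, 13, 10, 11, 12, 8, 9] = (5 14 9 13 8)(6 7)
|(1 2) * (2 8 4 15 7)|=6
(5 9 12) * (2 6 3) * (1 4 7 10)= (1 4 7 10)(2 6 3)(5 9 12)= [0, 4, 6, 2, 7, 9, 3, 10, 8, 12, 1, 11, 5]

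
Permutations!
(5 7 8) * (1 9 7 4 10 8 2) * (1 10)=(1 9 7 2 10 8 5 4)=[0, 9, 10, 3, 1, 4, 6, 2, 5, 7, 8]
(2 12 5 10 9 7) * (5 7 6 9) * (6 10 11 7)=(2 12 6 9 10 5 11 7)=[0, 1, 12, 3, 4, 11, 9, 2, 8, 10, 5, 7, 6]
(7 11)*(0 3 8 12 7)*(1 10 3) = (0 1 10 3 8 12 7 11) = [1, 10, 2, 8, 4, 5, 6, 11, 12, 9, 3, 0, 7]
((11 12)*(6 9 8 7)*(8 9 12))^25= (12)= [0, 1, 2, 3, 4, 5, 6, 7, 8, 9, 10, 11, 12]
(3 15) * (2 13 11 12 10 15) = (2 13 11 12 10 15 3) = [0, 1, 13, 2, 4, 5, 6, 7, 8, 9, 15, 12, 10, 11, 14, 3]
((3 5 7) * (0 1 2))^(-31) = (0 2 1)(3 7 5) = [2, 0, 1, 7, 4, 3, 6, 5]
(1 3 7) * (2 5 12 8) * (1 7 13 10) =(1 3 13 10)(2 5 12 8) =[0, 3, 5, 13, 4, 12, 6, 7, 2, 9, 1, 11, 8, 10]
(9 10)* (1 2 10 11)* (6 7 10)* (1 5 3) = [0, 2, 6, 1, 4, 3, 7, 10, 8, 11, 9, 5] = (1 2 6 7 10 9 11 5 3)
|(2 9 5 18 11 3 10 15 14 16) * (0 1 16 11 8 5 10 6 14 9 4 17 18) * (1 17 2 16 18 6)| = 30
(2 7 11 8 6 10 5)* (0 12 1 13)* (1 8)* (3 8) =(0 12 3 8 6 10 5 2 7 11 1 13) =[12, 13, 7, 8, 4, 2, 10, 11, 6, 9, 5, 1, 3, 0]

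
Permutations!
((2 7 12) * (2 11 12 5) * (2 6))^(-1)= (2 6 5 7)(11 12)= [0, 1, 6, 3, 4, 7, 5, 2, 8, 9, 10, 12, 11]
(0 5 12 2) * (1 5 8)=(0 8 1 5 12 2)=[8, 5, 0, 3, 4, 12, 6, 7, 1, 9, 10, 11, 2]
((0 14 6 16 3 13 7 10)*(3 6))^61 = (0 14 3 13 7 10)(6 16) = [14, 1, 2, 13, 4, 5, 16, 10, 8, 9, 0, 11, 12, 7, 3, 15, 6]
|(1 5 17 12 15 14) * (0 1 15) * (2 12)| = |(0 1 5 17 2 12)(14 15)| = 6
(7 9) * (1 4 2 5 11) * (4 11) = (1 11)(2 5 4)(7 9) = [0, 11, 5, 3, 2, 4, 6, 9, 8, 7, 10, 1]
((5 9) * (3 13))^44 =(13) =[0, 1, 2, 3, 4, 5, 6, 7, 8, 9, 10, 11, 12, 13]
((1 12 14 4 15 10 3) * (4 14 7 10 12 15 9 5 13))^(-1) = (1 3 10 7 12 15)(4 13 5 9) = [0, 3, 2, 10, 13, 9, 6, 12, 8, 4, 7, 11, 15, 5, 14, 1]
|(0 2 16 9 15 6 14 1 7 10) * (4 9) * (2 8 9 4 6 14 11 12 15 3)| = 14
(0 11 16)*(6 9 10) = (0 11 16)(6 9 10) = [11, 1, 2, 3, 4, 5, 9, 7, 8, 10, 6, 16, 12, 13, 14, 15, 0]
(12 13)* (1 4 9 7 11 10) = (1 4 9 7 11 10)(12 13) = [0, 4, 2, 3, 9, 5, 6, 11, 8, 7, 1, 10, 13, 12]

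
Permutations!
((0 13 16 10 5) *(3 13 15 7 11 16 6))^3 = (0 11 5 7 10 15 16) = [11, 1, 2, 3, 4, 7, 6, 10, 8, 9, 15, 5, 12, 13, 14, 16, 0]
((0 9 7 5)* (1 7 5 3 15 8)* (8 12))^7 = (0 9 5)(1 7 3 15 12 8) = [9, 7, 2, 15, 4, 0, 6, 3, 1, 5, 10, 11, 8, 13, 14, 12]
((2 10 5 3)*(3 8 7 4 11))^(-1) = (2 3 11 4 7 8 5 10) = [0, 1, 3, 11, 7, 10, 6, 8, 5, 9, 2, 4]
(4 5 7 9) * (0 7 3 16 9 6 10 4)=[7, 1, 2, 16, 5, 3, 10, 6, 8, 0, 4, 11, 12, 13, 14, 15, 9]=(0 7 6 10 4 5 3 16 9)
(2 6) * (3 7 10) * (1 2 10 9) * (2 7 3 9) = (1 7 2 6 10 9) = [0, 7, 6, 3, 4, 5, 10, 2, 8, 1, 9]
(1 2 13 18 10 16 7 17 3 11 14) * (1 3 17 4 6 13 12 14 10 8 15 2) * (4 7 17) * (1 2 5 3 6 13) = [0, 2, 12, 11, 13, 3, 1, 7, 15, 9, 16, 10, 14, 18, 6, 5, 17, 4, 8] = (1 2 12 14 6)(3 11 10 16 17 4 13 18 8 15 5)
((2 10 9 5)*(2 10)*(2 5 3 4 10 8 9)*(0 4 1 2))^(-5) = (0 4 10)(1 2 5 8 9 3) = [4, 2, 5, 1, 10, 8, 6, 7, 9, 3, 0]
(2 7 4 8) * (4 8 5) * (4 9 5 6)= (2 7 8)(4 6)(5 9)= [0, 1, 7, 3, 6, 9, 4, 8, 2, 5]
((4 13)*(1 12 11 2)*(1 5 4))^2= (1 11 5 13 12 2 4)= [0, 11, 4, 3, 1, 13, 6, 7, 8, 9, 10, 5, 2, 12]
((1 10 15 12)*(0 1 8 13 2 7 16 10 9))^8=(16)(0 9 1)=[9, 0, 2, 3, 4, 5, 6, 7, 8, 1, 10, 11, 12, 13, 14, 15, 16]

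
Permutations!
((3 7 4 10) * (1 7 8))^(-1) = (1 8 3 10 4 7) = [0, 8, 2, 10, 7, 5, 6, 1, 3, 9, 4]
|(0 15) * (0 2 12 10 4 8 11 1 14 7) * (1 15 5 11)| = |(0 5 11 15 2 12 10 4 8 1 14 7)| = 12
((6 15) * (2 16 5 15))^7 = [0, 1, 5, 3, 4, 6, 16, 7, 8, 9, 10, 11, 12, 13, 14, 2, 15] = (2 5 6 16 15)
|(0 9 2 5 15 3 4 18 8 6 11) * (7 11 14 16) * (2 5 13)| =26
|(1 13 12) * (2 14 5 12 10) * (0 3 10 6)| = 10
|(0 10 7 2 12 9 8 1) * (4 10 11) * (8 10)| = 5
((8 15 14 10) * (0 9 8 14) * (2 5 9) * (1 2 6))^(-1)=(0 15 8 9 5 2 1 6)(10 14)=[15, 6, 1, 3, 4, 2, 0, 7, 9, 5, 14, 11, 12, 13, 10, 8]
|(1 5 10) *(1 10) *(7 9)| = |(10)(1 5)(7 9)| = 2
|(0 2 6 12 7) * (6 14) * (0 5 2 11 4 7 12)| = 8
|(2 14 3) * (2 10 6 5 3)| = |(2 14)(3 10 6 5)| = 4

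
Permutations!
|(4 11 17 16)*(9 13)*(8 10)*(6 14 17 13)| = 8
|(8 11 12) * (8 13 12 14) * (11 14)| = 2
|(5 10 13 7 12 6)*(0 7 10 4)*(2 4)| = |(0 7 12 6 5 2 4)(10 13)| = 14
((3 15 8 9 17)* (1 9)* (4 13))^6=(17)=[0, 1, 2, 3, 4, 5, 6, 7, 8, 9, 10, 11, 12, 13, 14, 15, 16, 17]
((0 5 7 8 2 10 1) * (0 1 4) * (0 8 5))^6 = (2 4)(8 10) = [0, 1, 4, 3, 2, 5, 6, 7, 10, 9, 8]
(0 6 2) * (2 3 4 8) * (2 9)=(0 6 3 4 8 9 2)=[6, 1, 0, 4, 8, 5, 3, 7, 9, 2]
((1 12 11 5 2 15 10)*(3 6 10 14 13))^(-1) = (1 10 6 3 13 14 15 2 5 11 12) = [0, 10, 5, 13, 4, 11, 3, 7, 8, 9, 6, 12, 1, 14, 15, 2]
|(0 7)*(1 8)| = |(0 7)(1 8)| = 2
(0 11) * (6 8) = (0 11)(6 8) = [11, 1, 2, 3, 4, 5, 8, 7, 6, 9, 10, 0]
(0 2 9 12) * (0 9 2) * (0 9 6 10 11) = (0 9 12 6 10 11) = [9, 1, 2, 3, 4, 5, 10, 7, 8, 12, 11, 0, 6]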